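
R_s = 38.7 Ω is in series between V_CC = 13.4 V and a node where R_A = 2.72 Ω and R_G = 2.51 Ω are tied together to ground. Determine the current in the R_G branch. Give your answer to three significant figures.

Combine the parallel branches: R_p = (1/2.72 + 1/2.51)⁻¹ = 1.305 Ω.
Node voltage V_A = V_CC · R_p/(R_s + R_p) = 13.4 × 0.03263 = 0.4372 V.
I(R_G) = V_A / R_G = 0.4372/2.51 = 0.1742 A.
(Check via current divider: I_total = 0.3350 A; share G_k/ΣG = 0.5201 → same result.)

I ≈ 0.174 A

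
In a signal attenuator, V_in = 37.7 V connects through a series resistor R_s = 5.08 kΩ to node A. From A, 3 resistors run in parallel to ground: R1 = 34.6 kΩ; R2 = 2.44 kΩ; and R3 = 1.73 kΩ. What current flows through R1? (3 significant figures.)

I ≈ 0.177 mA

Parallel bank: R_p = 1/(1/34.6 + 1/2.44 + 1/1.73) = 0.9835 kΩ.
Node voltage V_A = V_in · R_p/(R_s + R_p) = 37.7 × 0.1622 = 6.115 V.
I(R1) = V_A / R1 = 6.115/34.6 = 0.1767 mA.
(Check via current divider: I_total = 6.218 mA; share G_k/ΣG = 0.02842 → same result.)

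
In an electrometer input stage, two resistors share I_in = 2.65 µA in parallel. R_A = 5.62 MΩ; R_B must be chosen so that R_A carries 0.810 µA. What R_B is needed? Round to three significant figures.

R_B ≈ 2.47 MΩ

Two-branch current divider: I_A = I_in · R_B/(R_A + R_B).
With f = 0.3057, R_B = R_A · f/(1−f) = 5.62 × 0.4402 = 2.474 MΩ.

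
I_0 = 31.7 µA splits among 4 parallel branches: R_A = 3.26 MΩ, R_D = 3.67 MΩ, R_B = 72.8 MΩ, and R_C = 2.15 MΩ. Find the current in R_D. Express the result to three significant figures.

I ≈ 8.16 µA

ΣG = 1/3.26 + 1/3.67 + 1/72.8 + 1/2.15 = 1.058.
By the current-divider rule, I = I_0 · G_k/ΣG = 31.7 × 0.2575 = 8.163 µA.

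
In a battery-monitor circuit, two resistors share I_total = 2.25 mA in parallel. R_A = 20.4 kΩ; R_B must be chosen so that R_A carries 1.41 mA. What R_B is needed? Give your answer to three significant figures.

R_B ≈ 34.2 kΩ

Two-branch current divider: I_A = I_total · R_B/(R_A + R_B).
With f = 0.6267, R_B = R_A · f/(1−f) = 20.4 × 1.679 = 34.24 kΩ.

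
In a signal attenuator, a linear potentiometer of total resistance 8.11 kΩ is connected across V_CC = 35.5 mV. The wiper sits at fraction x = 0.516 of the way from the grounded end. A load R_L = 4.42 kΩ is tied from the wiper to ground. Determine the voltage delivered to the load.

Lower segment x·R_p = 4.185 kΩ; upper segment (1−x)·R_p = 3.925 kΩ.
R_L loads the lower segment: effective lower R = 2.150 kΩ.
V_out = 35.5 × 2.150/(3.925 + 2.150) = 12.56 mV.
(Unloaded: V_out = x·V_CC = 18.3 mV.)

V_out ≈ 12.6 mV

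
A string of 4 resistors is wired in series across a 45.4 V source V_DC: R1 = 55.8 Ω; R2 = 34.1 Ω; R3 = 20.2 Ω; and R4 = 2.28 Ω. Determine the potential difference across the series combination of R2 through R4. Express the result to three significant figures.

Total series resistance ΣR = 55.8 + 34.1 + 20.2 + 2.28 = 112.4 Ω.
R_{R2..R4} = 34.1 + 20.2 + 2.28 = 56.58 Ω.
By the voltage-divider rule, V = 45.4 × 56.58/112.4 = 22.86 V.

V ≈ 22.9 V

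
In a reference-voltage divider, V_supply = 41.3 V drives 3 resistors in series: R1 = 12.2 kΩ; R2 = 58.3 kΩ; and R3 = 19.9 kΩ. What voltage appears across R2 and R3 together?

Series total: ΣR = 12.2 + 58.3 + 19.9 = 90.40 kΩ.
R_{R2..R3} = 58.3 + 19.9 = 78.20 kΩ.
V = V_supply · R/ΣR = 41.3 × 0.8650 = 35.73 V.

V ≈ 35.7 V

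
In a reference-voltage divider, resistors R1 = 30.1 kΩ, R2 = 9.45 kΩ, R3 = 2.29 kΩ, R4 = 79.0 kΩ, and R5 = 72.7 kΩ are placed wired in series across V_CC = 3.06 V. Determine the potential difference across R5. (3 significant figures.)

Series total: ΣR = 30.1 + 9.45 + 2.29 + 79.0 + 72.7 = 193.5 kΩ.
Voltage divider: V = V_CC · (72.70 / 193.5) = 3.06 × 0.3756 = 1.149 V.

V ≈ 1.15 V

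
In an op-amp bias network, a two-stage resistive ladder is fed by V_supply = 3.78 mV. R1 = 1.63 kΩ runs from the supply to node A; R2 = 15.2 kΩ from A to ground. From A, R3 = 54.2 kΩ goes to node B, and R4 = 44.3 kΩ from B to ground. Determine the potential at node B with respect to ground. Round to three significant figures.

V_B ≈ 1.51 mV

Looking into the second stage from A: R3 + R4 = 98.50 kΩ appears in parallel with R2.
R2 ‖ (R3+R4) = 13.17 kΩ.
So V_A = 3.78 × 0.8898 = 3.364 mV.
V_B = V_A × 0.4497 = 1.513 mV.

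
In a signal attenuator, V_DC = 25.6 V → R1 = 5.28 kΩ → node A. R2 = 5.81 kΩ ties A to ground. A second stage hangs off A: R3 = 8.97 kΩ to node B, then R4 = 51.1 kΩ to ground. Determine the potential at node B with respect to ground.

The second stage (R3 + R4 = 60.07 kΩ) loads node A in parallel with R2.
Effective lower resistance at A: R2 ‖ 60.07 = 5.298 kΩ.
V_A = 25.6 × 5.298/(5.28 + 5.298) = 12.82 V.
Stage 2 is unloaded, so V_B = V_A · R4/(R3+R4) = 12.82 × 51.1/60.07 = 10.91 V.

V_B ≈ 10.9 V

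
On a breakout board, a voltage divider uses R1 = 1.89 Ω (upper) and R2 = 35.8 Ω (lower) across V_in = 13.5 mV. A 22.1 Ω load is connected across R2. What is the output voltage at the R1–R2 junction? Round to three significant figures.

V_out ≈ 11.9 mV

First combine the lower leg with the load: R2 ‖ R_L = 13.66 Ω.
Now apply the divider: V_out = 13.5 × 0.8785 = 11.86 mV.
(Unloaded it would be 12.8 mV; the load pulls it down.)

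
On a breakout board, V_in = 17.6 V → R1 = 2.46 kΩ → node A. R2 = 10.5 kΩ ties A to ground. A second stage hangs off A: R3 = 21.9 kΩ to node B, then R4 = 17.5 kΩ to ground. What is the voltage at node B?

Node A sees R2 in parallel with the series input of stage 2, R3 + R4 = 39.40 kΩ.
Effective lower resistance at A: R2 ‖ 39.40 = 8.291 kΩ.
V_A = 17.6 × 8.291/(2.46 + 8.291) = 13.57 V.
Stage 2 is unloaded, so V_B = V_A · R4/(R3+R4) = 13.57 × 17.5/39.40 = 6.028 V.

V_B ≈ 6.03 V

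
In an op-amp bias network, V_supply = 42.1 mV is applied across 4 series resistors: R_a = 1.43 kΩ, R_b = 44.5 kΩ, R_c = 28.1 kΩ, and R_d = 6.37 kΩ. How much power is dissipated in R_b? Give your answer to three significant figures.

ΣR = 80.40 kΩ → I = 42.1/80.40 = 0.5236 µA.
V(R_b) = I·R = 23.30 mV; P = V·I = 23.30 × 0.5236 = 12.20 nW.

P ≈ 12.2 nW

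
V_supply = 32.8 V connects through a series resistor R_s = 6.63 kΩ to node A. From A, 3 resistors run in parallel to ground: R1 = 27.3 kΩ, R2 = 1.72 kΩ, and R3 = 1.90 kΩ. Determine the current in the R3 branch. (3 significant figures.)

Equivalent of the parallel group: R_p = 0.8739 kΩ.
V_A by voltage divider: V_A = 32.8 × 0.8739/(6.63 + 0.8739) = 3.820 V.
I(R3) = V_A / R3 = 3.820/1.90 = 2.010 mA.

I ≈ 2.01 mA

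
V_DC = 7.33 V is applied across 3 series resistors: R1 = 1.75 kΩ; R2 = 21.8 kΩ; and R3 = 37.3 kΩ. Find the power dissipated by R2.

P ≈ 0.316 mW

Series current I = V_DC/ΣR = 7.33/60.85 = 0.1205 mA.
P = I²R = 0.01451 × 21.8 = 0.3163 mW.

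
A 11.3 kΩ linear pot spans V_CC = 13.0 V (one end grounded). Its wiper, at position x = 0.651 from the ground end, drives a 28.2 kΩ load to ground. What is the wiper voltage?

V_out ≈ 7.76 V

Lower segment x·R_p = 7.356 kΩ; upper segment (1−x)·R_p = 3.944 kΩ.
(x·R_p) ‖ R_L = 5.834 kΩ.
Loaded-divider output: V_out = 13.0 × 0.5967 = 7.757 V.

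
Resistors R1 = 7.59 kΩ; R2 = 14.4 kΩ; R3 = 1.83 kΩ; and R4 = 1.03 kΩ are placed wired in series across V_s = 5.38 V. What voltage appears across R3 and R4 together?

V ≈ 0.619 V

ΣR = 7.59 + 14.4 + 1.83 + 1.03 = 24.85 kΩ.
R_{R3..R4} = 1.83 + 1.03 = 2.860 kΩ.
By the voltage-divider rule, V = 5.38 × 2.860/24.85 = 0.6192 V.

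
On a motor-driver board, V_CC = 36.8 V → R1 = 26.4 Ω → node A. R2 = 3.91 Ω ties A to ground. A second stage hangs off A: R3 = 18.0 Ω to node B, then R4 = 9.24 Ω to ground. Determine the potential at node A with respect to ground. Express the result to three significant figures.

Node A sees R2 in parallel with the series input of stage 2, R3 + R4 = 27.24 Ω.
Effective lower resistance at A: R2 ‖ 27.24 = 3.419 Ω.
So V_A = 36.8 × 0.1147 = 4.220 V.

V_A ≈ 4.22 V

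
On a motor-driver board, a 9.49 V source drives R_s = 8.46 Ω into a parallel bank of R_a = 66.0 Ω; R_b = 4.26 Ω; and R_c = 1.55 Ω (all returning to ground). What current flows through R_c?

Combine the parallel branches: R_p = (1/66.0 + 1/4.26 + 1/1.55)⁻¹ = 1.117 Ω.
V_A = 9.49 × 1.117/9.577 = 1.107 V.
I(R_c) = V_A / R_c = 1.107/1.55 = 0.7142 A.

I ≈ 0.714 A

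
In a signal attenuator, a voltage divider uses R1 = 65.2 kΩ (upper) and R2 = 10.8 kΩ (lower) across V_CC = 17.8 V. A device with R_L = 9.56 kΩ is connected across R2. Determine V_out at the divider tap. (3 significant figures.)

R2 ‖ R_L = (10.8 × 9.56)/(10.8 + 9.56) = 5.071 kΩ.
Voltage divider with the loaded lower leg: V_out = 17.8 × 5.071/(65.2 + 5.071) = 17.8 × 0.07217 = 1.285 V.

V_out ≈ 1.28 V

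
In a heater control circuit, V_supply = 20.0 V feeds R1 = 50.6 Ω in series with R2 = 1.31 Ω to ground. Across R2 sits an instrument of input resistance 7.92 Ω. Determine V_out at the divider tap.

V_out ≈ 0.435 V

First combine the lower leg with the load: R2 ‖ R_L = 1.124 Ω.
Voltage divider with the loaded lower leg: V_out = 20.0 × 1.124/(50.6 + 1.124) = 20.0 × 0.02173 = 0.4346 V.
(Unloaded it would be 0.505 V; the load pulls it down.)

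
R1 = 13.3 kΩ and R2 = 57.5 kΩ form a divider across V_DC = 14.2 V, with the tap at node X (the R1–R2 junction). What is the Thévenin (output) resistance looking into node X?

R_th ≈ 10.8 kΩ

With V_DC suppressed (replaced by a short), R_th = R1 ‖ R2 = (13.30 × 57.5)/(13.30 + 57.5) = 10.80 kΩ.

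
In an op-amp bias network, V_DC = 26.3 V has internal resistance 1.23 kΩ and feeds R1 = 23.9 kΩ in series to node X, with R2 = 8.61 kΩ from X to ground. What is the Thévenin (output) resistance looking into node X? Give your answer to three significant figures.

R_th ≈ 6.41 kΩ

R1' = 1.23 + 23.9 = 25.13 kΩ (source resistance + R1).
Looking into X with the source shorted: R_th = R1'·R2/(R1'+R2) = 25.13 × 8.61/33.74 = 6.413 kΩ.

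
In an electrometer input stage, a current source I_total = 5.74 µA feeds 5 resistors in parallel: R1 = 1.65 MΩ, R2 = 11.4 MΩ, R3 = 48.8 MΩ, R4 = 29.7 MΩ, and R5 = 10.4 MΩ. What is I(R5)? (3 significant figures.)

ΣG = 1/1.65 + 1/11.4 + 1/48.8 + 1/29.7 + 1/10.4 = 0.8441.
By the current-divider rule, I = I_total · G_k/ΣG = 5.74 × 0.1139 = 0.6539 µA.

I ≈ 0.654 µA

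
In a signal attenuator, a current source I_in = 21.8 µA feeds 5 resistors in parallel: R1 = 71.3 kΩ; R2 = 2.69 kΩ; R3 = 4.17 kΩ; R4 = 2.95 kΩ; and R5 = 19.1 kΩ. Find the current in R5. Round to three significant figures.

ΣG = 1/71.3 + 1/2.69 + 1/4.17 + 1/2.95 + 1/19.1 = 1.017.
Current divider: I(R5) = I_in · G_k/ΣG = 21.8 × (0.05236/1.017) = 21.8 × 0.05148 = 1.122 µA.

I ≈ 1.12 µA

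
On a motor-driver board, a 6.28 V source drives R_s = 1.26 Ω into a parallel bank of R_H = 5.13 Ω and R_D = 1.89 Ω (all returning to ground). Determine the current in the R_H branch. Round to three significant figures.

Combine the parallel branches: R_p = (1/5.13 + 1/1.89)⁻¹ = 1.381 Ω.
V_A = 6.28 × 1.381/2.641 = 3.284 V.
I(R_H) = V_A / R_H = 3.284/5.13 = 0.6402 A.

I ≈ 0.640 A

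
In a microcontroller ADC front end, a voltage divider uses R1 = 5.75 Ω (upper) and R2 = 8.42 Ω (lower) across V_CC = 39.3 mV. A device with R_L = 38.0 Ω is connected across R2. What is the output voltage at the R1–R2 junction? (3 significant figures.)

V_out ≈ 21.4 mV

R2 ‖ R_L = (8.42 × 38.0)/(8.42 + 38.0) = 6.893 Ω.
Then V_out = V_CC · R2'/(R1 + R2') = 39.3 × 6.893/12.64 = 21.43 mV.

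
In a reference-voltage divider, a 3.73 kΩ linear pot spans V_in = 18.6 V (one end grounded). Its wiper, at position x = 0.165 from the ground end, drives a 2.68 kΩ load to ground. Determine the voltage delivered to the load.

V_out ≈ 2.58 V

The pot divides into 3.115 kΩ above the wiper and 0.6155 kΩ below.
R_L loads the lower segment: effective lower R = 0.5005 kΩ.
V_out = 18.6 × 0.5005/(3.115 + 0.5005) = 2.575 V.
(Unloaded: V_out = x·V_in = 3.07 V.)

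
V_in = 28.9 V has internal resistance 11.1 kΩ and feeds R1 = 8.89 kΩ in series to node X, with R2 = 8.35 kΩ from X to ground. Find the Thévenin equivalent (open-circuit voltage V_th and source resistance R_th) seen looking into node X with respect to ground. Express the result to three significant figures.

V_th ≈ 8.51 V, R_th ≈ 5.89 kΩ

R1' = 11.1 + 8.89 = 19.99 kΩ (source resistance + R1).
Open-circuit (no load on X): V_th = V_in · R2/(R1' + R2) = 28.9 × 8.35/(19.99 + 8.35) = 8.515 V.
Looking into X with the source shorted: R_th = R1'·R2/(R1'+R2) = 19.99 × 8.35/28.34 = 5.890 kΩ.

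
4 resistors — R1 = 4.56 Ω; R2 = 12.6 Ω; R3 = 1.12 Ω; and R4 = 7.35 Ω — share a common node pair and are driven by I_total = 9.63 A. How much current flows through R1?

ΣG = 1/4.56 + 1/12.6 + 1/1.12 + 1/7.35 = 1.328.
Current divider: I(R1) = I_total · G_k/ΣG = 9.63 × (0.2193/1.328) = 9.63 × 0.1652 = 1.591 A.

I ≈ 1.59 A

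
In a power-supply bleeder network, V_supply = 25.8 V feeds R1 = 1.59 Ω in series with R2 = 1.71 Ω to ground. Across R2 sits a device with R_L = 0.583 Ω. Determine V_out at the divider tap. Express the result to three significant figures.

First combine the lower leg with the load: R2 ‖ R_L = 0.4348 Ω.
Then V_out = V_supply · R2'/(R1 + R2') = 25.8 × 0.4348/2.025 = 5.540 V.

V_out ≈ 5.54 V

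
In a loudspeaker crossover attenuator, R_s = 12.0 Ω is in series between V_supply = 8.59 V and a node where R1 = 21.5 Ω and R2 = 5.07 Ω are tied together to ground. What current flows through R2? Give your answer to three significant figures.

Combine the parallel branches: R_p = (1/21.5 + 1/5.07)⁻¹ = 4.103 Ω.
V_A = 8.59 × 4.103/16.10 = 2.189 V.
Branch current I = V_A/R2 = 2.189/5.07 = 0.4317 A.
(Check via current divider: I_total = 0.5335 A; share G_k/ΣG = 0.8092 → same result.)

I ≈ 0.432 A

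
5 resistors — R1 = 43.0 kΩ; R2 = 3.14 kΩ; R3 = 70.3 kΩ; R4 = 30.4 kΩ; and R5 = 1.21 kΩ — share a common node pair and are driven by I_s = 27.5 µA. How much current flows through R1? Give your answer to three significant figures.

Total conductance ΣG = 1/43.0 + 1/3.14 + 1/70.3 + 1/30.4 + 1/1.21 = 1.215 (units of 1/kΩ).
By the current-divider rule, I = I_s · G_k/ΣG = 27.5 × 0.01914 = 0.5262 µA.

I ≈ 0.526 µA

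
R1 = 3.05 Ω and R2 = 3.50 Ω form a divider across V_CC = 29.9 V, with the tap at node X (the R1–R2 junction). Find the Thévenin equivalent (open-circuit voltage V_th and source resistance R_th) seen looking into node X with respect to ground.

V_th ≈ 16.0 V, R_th ≈ 1.63 Ω

Open-circuit (no load on X): V_th = V_CC · R2/(R1 + R2) = 29.9 × 3.50/(3.050 + 3.50) = 15.98 V.
Zeroing V_CC shorts the top of R1 to ground, so R_th = R1 ‖ R2 = 1.630 Ω.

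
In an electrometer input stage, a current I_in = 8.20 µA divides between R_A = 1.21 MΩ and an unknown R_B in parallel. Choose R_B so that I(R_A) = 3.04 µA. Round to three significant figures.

Two-branch current divider: I_A = I_in · R_B/(R_A + R_B).
3.04/8.20 = R_B/(R_A + R_B) → R_B = R_A · (0.3707)/(1 − 0.3707) = 1.21 × 0.5891 = 0.7129 MΩ.

R_B ≈ 0.713 MΩ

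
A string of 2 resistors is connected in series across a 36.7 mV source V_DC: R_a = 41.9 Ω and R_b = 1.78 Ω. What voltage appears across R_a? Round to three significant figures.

V ≈ 35.2 mV

Series total: ΣR = 41.9 + 1.78 = 43.68 Ω.
V = V_DC · R/ΣR = 36.7 × 0.9592 = 35.20 mV.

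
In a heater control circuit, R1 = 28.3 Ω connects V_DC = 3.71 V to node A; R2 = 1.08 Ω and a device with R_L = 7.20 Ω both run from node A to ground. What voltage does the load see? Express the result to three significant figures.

V_out ≈ 0.119 V

The load sits in parallel with R2, giving an effective lower resistance R2' = R2·R_L/(R2+R_L) = 0.9391 Ω.
Then V_out = V_DC · R2'/(R1 + R2') = 3.71 × 0.9391/29.24 = 0.1192 V.
(Unloaded it would be 0.136 V; the load pulls it down.)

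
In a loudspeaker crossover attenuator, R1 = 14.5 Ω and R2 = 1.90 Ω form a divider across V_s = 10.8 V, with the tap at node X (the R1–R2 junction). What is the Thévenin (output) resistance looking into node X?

R_th ≈ 1.68 Ω

Zeroing V_s shorts the top of R1 to ground, so R_th = R1 ‖ R2 = 1.680 Ω.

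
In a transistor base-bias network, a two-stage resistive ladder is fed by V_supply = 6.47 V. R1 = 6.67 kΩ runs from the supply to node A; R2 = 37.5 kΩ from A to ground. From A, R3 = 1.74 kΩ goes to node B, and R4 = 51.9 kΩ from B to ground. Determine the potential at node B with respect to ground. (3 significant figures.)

V_B ≈ 4.81 V

Node A sees R2 in parallel with the series input of stage 2, R3 + R4 = 53.64 kΩ.
R2 ‖ (R3+R4) = 22.07 kΩ.
First divider: V_A = V_supply · 22.07/(6.67 + 22.07) = 4.968 V.
V_B = V_A × 0.9676 = 4.807 V.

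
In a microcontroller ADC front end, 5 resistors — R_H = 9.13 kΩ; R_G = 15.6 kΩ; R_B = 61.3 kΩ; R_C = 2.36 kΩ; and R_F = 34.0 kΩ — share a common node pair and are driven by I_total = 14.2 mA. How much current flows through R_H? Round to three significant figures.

Conductances: ΣG = 1/9.13 + 1/15.6 + 1/61.3 + 1/2.36 + 1/34.0 = 0.6431 (1/kΩ).
By the current-divider rule, I = I_total · G_k/ΣG = 14.2 × 0.1703 = 2.419 mA.

I ≈ 2.42 mA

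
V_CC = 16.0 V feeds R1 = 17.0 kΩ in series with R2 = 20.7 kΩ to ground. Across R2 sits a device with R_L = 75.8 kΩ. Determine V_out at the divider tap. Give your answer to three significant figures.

R2 ‖ R_L = (20.7 × 75.8)/(20.7 + 75.8) = 16.26 kΩ.
Then V_out = V_CC · R2'/(R1 + R2') = 16.0 × 16.26/33.26 = 7.822 V.
(Unloaded it would be 8.79 V; the load pulls it down.)

V_out ≈ 7.82 V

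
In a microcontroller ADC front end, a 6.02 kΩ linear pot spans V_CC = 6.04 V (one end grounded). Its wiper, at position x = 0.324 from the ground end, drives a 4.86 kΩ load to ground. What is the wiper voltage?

V_out ≈ 1.54 V

Split the track: R_lower = x·R_p = 1.950 kΩ, R_upper = (1−x)·R_p = 4.070 kΩ.
Lower segment in parallel with the load: 1.950 ‖ 4.86 = 1.392 kΩ.
Then V_out = V_CC · 1.392/(4.070 + 1.392) = 1.539 V.
(Unloaded: V_out = x·V_CC = 1.96 V.)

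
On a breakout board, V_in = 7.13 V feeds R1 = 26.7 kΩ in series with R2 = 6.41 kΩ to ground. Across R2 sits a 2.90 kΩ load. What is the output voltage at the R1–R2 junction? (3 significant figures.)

V_out ≈ 0.496 V

The load sits in parallel with R2, giving an effective lower resistance R2' = R2·R_L/(R2+R_L) = 1.997 kΩ.
Voltage divider with the loaded lower leg: V_out = 7.13 × 1.997/(26.7 + 1.997) = 7.13 × 0.06958 = 0.4961 V.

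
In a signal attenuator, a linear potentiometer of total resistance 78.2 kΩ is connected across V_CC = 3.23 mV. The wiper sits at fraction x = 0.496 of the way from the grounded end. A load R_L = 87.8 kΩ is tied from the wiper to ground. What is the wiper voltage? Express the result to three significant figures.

Lower segment x·R_p = 38.79 kΩ; upper segment (1−x)·R_p = 39.41 kΩ.
(x·R_p) ‖ R_L = 26.90 kΩ.
Then V_out = V_CC · 26.90/(39.41 + 26.90) = 1.310 mV.

V_out ≈ 1.31 mV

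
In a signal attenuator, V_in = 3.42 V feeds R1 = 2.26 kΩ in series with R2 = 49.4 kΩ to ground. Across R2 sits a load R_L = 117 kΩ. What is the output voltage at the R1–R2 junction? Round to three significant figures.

R2 ‖ R_L = (49.4 × 117)/(49.4 + 117) = 34.73 kΩ.
Voltage divider with the loaded lower leg: V_out = 3.42 × 34.73/(2.26 + 34.73) = 3.42 × 0.9389 = 3.211 V.

V_out ≈ 3.21 V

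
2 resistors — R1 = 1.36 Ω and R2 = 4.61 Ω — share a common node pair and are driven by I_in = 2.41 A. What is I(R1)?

I ≈ 1.86 A

For two parallel branches, I_k = I_in · (other R)/(sum of R).
So I = 2.41 × 4.61/5.970 = 1.861 A.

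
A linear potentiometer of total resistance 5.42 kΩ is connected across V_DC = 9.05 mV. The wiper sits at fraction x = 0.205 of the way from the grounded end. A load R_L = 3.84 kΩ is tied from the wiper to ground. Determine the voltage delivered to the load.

Split the track: R_lower = x·R_p = 1.111 kΩ, R_upper = (1−x)·R_p = 4.309 kΩ.
R_L loads the lower segment: effective lower R = 0.8618 kΩ.
Loaded-divider output: V_out = 9.05 × 0.1667 = 1.508 mV.
(Unloaded: V_out = x·V_DC = 1.86 mV.)

V_out ≈ 1.51 mV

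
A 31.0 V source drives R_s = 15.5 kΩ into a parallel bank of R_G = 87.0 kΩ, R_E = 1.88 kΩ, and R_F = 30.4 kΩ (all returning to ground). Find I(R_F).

Parallel bank: R_p = 1/(1/87.0 + 1/1.88 + 1/30.4) = 1.735 kΩ.
Node voltage V_A = V_s · R_p/(R_s + R_p) = 31.0 × 0.1007 = 3.121 V.
I(R_F) = V_A / R_F = 3.121/30.4 = 0.1027 mA.

I ≈ 0.103 mA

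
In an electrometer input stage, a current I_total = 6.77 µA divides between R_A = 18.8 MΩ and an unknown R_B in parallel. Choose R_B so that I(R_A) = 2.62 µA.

In a two-way split, I_A/I_total = R_B/(R_A + R_B).
2.62/6.77 = R_B/(R_A + R_B) → R_B = R_A · (0.3870)/(1 − 0.3870) = 18.8 × 0.6313 = 11.87 MΩ.

R_B ≈ 11.9 MΩ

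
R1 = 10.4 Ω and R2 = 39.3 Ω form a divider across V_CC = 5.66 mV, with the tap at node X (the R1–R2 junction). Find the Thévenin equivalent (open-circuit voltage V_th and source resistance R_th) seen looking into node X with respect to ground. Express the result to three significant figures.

V_th ≈ 4.48 mV, R_th ≈ 8.22 Ω

With X open, the divider is unloaded: V_th = 5.66 × 39.3/49.70 = 4.476 mV.
With V_CC suppressed (replaced by a short), R_th = R1 ‖ R2 = (10.40 × 39.3)/(10.40 + 39.3) = 8.224 Ω.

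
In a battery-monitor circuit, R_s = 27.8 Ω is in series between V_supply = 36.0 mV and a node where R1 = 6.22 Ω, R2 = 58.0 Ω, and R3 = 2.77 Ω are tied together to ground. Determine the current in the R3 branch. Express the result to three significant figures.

I ≈ 0.813 mA

Combine the parallel branches: R_p = (1/6.22 + 1/58.0 + 1/2.77)⁻¹ = 1.855 Ω.
V_A by voltage divider: V_A = 36.0 × 1.855/(27.8 + 1.855) = 2.252 mV.
I(R3) = V_A / R3 = 2.252/2.77 = 0.8130 mA.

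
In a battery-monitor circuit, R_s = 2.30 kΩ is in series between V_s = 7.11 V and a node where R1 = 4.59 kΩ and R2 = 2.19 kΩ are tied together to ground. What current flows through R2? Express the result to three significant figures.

I ≈ 1.27 mA

Parallel bank: R_p = 1/(1/4.59 + 1/2.19) = 1.483 kΩ.
V_A = 7.11 × 1.483/3.783 = 2.787 V.
Branch current I = V_A/R2 = 2.787/2.19 = 1.273 mA.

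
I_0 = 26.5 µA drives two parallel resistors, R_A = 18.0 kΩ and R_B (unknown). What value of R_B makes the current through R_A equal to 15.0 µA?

The fraction through R_A equals R_B/(R_A+R_B).
15.0/26.5 = R_B/(R_A + R_B) → R_B = R_A · (0.5660)/(1 − 0.5660) = 18.0 × 1.304 = 23.48 kΩ.

R_B ≈ 23.5 kΩ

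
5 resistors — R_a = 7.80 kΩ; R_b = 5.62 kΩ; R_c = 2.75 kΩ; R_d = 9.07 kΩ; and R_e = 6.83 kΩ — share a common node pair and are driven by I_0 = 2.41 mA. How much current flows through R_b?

I ≈ 0.463 mA

ΣG = 1/7.80 + 1/5.62 + 1/2.75 + 1/9.07 + 1/6.83 = 0.9264.
Current divider: I(R_b) = I_0 · G_k/ΣG = 2.41 × (0.1779/0.9264) = 2.41 × 0.1921 = 0.4629 mA.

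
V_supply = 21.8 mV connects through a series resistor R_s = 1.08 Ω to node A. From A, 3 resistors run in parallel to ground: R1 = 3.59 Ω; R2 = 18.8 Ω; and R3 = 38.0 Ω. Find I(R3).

Combine the parallel branches: R_p = (1/3.59 + 1/18.8 + 1/38.0)⁻¹ = 2.793 Ω.
V_A = 21.8 × 2.793/3.873 = 15.72 mV.
I(R3) = V_A / R3 = 15.72/38.0 = 0.4137 mA.
(Equivalently: I_total = 5.629 mA, then current-divider fraction G_k/ΣG = 0.07350.)

I ≈ 0.414 mA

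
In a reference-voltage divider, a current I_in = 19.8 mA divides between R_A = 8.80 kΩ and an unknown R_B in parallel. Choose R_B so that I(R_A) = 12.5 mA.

The fraction through R_A equals R_B/(R_A+R_B).
12.5/19.8 = R_B/(R_A + R_B) → R_B = R_A · (0.6313)/(1 − 0.6313) = 8.80 × 1.712 = 15.07 kΩ.

R_B ≈ 15.1 kΩ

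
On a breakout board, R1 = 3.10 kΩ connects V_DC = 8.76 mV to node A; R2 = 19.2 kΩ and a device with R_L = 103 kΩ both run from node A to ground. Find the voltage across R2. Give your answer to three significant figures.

First combine the lower leg with the load: R2 ‖ R_L = 16.18 kΩ.
Now apply the divider: V_out = 8.76 × 0.8392 = 7.352 mV.
(Unloaded it would be 7.54 mV; the load pulls it down.)

V_out ≈ 7.35 mV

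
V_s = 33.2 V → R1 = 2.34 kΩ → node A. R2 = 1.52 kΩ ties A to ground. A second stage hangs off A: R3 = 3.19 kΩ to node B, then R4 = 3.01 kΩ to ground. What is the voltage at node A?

V_A ≈ 11.4 V

The second stage (R3 + R4 = 6.200 kΩ) loads node A in parallel with R2.
Effective lower resistance at A: R2 ‖ 6.200 = 1.221 kΩ.
So V_A = 33.2 × 0.3428 = 11.38 V.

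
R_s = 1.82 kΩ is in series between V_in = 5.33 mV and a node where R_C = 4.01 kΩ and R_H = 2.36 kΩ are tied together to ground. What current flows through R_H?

Parallel bank: R_p = 1/(1/4.01 + 1/2.36) = 1.486 kΩ.
V_A by voltage divider: V_A = 5.33 × 1.486/(1.82 + 1.486) = 2.395 mV.
Branch current I = V_A/R_H = 2.395/2.36 = 1.015 µA.

I ≈ 1.02 µA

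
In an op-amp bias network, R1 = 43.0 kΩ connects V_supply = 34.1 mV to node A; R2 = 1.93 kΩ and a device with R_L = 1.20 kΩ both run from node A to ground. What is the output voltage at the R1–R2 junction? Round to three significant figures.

V_out ≈ 0.577 mV

The load sits in parallel with R2, giving an effective lower resistance R2' = R2·R_L/(R2+R_L) = 0.7399 kΩ.
Then V_out = V_supply · R2'/(R1 + R2') = 34.1 × 0.7399/43.74 = 0.5769 mV.
(Unloaded it would be 1.46 mV; the load pulls it down.)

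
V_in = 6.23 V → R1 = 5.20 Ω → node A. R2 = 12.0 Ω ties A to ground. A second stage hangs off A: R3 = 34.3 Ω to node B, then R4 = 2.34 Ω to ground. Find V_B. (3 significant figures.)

Looking into the second stage from A: R3 + R4 = 36.64 Ω appears in parallel with R2.
R2 ‖ (R3+R4) = 9.039 Ω.
V_A = 6.23 × 9.039/(5.20 + 9.039) = 3.955 V.
Then the unloaded second divider: V_B = V_A × R4/(R3+R4) = 3.955 × 0.06386 = 0.2526 V.

V_B ≈ 0.253 V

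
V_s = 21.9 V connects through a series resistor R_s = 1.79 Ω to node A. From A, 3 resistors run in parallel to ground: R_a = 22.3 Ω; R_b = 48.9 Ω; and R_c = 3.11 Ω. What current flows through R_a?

I ≈ 0.580 A

Parallel bank: R_p = 1/(1/22.3 + 1/48.9 + 1/3.11) = 2.585 Ω.
Node voltage V_A = V_s · R_p/(R_s + R_p) = 21.9 × 0.5909 = 12.94 V.
I(R_a) = V_A / R_a = 12.94/22.3 = 0.5803 A.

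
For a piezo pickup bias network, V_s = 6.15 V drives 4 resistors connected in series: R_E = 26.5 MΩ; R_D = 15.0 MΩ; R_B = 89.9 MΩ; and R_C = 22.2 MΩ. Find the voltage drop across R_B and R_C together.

V ≈ 4.49 V

Series total: ΣR = 26.5 + 15.0 + 89.9 + 22.2 = 153.6 MΩ.
R_{R_B..R_C} = 89.9 + 22.2 = 112.1 MΩ.
Voltage divider: V = V_s · (112.1 / 153.6) = 6.15 × 0.7298 = 4.488 V.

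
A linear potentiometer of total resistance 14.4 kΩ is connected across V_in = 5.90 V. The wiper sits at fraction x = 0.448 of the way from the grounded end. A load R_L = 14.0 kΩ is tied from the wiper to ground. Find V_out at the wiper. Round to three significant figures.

Split the track: R_lower = x·R_p = 6.451 kΩ, R_upper = (1−x)·R_p = 7.949 kΩ.
(x·R_p) ‖ R_L = 4.416 kΩ.
Loaded-divider output: V_out = 5.90 × 0.3572 = 2.107 V.
(Unloaded: V_out = x·V_in = 2.64 V.)

V_out ≈ 2.11 V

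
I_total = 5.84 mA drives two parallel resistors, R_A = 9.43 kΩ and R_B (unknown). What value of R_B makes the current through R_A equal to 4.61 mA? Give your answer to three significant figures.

The fraction through R_A equals R_B/(R_A+R_B).
With f = 0.7894, R_B = R_A · f/(1−f) = 9.43 × 3.748 = 35.34 kΩ.

R_B ≈ 35.3 kΩ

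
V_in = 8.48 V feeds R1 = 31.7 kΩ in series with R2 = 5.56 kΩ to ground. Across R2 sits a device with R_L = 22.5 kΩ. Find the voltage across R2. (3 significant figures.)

R2 ‖ R_L = (5.56 × 22.5)/(5.56 + 22.5) = 4.458 kΩ.
Voltage divider with the loaded lower leg: V_out = 8.48 × 4.458/(31.7 + 4.458) = 8.48 × 0.1233 = 1.046 V.

V_out ≈ 1.05 V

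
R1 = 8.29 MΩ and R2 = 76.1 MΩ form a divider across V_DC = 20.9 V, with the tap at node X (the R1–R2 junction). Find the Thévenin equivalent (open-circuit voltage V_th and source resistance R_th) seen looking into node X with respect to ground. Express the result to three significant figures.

V_th ≈ 18.8 V, R_th ≈ 7.48 MΩ

Open-circuit (no load on X): V_th = V_DC · R2/(R1 + R2) = 20.9 × 76.1/(8.290 + 76.1) = 18.85 V.
With V_DC suppressed (replaced by a short), R_th = R1 ‖ R2 = (8.290 × 76.1)/(8.290 + 76.1) = 7.476 MΩ.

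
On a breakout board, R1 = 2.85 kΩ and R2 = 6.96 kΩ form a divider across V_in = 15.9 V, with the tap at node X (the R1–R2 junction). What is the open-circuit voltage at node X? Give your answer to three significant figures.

V_th ≈ 11.3 V

V_th is the unloaded tap voltage: V_in · R2/(R1+R2) = 15.9 × 0.7095 = 11.28 V.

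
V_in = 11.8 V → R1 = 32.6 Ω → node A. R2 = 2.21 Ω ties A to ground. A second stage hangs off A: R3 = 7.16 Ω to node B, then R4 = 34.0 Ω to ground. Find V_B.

Looking into the second stage from A: R3 + R4 = 41.16 Ω appears in parallel with R2.
Effective lower resistance at A: R2 ‖ 41.16 = 2.097 Ω.
V_A = 11.8 × 2.097/(32.6 + 2.097) = 0.7133 V.
Then the unloaded second divider: V_B = V_A × R4/(R3+R4) = 0.7133 × 0.8260 = 0.5892 V.

V_B ≈ 0.589 V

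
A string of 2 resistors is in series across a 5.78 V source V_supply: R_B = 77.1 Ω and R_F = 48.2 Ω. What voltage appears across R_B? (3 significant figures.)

V ≈ 3.56 V

Series total: ΣR = 77.1 + 48.2 = 125.3 Ω.
By the voltage-divider rule, V = 5.78 × 77.10/125.3 = 3.557 V.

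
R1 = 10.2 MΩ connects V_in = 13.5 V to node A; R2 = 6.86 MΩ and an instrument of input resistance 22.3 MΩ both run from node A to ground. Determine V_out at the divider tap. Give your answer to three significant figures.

First combine the lower leg with the load: R2 ‖ R_L = 5.246 MΩ.
Now apply the divider: V_out = 13.5 × 0.3396 = 4.585 V.

V_out ≈ 4.59 V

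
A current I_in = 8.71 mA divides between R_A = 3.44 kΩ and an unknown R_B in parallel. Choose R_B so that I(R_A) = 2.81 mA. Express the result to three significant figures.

R_B ≈ 1.64 kΩ

In a two-way split, I_A/I_in = R_B/(R_A + R_B).
With f = 0.3226, R_B = R_A · f/(1−f) = 3.44 × 0.4763 = 1.638 kΩ.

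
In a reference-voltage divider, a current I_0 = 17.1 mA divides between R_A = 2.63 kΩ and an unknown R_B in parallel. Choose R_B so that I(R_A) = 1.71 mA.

R_B ≈ 0.292 kΩ

Two-branch current divider: I_A = I_0 · R_B/(R_A + R_B).
With f = 0.1000, R_B = R_A · f/(1−f) = 2.63 × 0.1111 = 0.2922 kΩ.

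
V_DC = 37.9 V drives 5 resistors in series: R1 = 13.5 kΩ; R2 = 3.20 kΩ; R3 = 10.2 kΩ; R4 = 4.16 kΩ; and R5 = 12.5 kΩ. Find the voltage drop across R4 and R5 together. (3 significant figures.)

Total series resistance ΣR = 13.5 + 3.20 + 10.2 + 4.16 + 12.5 = 43.56 kΩ.
R_{R4..R5} = 4.16 + 12.5 = 16.66 kΩ.
By the voltage-divider rule, V = 37.9 × 16.66/43.56 = 14.50 V.

V ≈ 14.5 V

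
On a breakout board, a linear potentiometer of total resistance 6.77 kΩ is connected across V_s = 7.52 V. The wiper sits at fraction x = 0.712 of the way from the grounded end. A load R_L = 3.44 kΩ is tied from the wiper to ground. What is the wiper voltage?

V_out ≈ 3.81 V

Split the track: R_lower = x·R_p = 4.820 kΩ, R_upper = (1−x)·R_p = 1.950 kΩ.
(x·R_p) ‖ R_L = 2.007 kΩ.
V_out = 7.52 × 2.007/(1.950 + 2.007) = 3.815 V.
(Unloaded: V_out = x·V_s = 5.35 V.)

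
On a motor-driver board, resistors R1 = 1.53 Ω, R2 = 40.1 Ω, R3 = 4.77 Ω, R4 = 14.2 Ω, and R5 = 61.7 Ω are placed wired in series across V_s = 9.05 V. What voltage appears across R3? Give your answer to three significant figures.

V ≈ 0.353 V

Total series resistance ΣR = 1.53 + 40.1 + 4.77 + 14.2 + 61.7 = 122.3 Ω.
By the voltage-divider rule, V = 9.05 × 4.770/122.3 = 0.3530 V.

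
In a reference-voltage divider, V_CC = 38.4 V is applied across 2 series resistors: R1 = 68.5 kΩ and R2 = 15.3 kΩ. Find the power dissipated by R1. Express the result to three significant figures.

The common current is I = 38.4/83.80 = 0.4582 mA.
P = I²R = 0.2100 × 68.5 = 14.38 mW.

P ≈ 14.4 mW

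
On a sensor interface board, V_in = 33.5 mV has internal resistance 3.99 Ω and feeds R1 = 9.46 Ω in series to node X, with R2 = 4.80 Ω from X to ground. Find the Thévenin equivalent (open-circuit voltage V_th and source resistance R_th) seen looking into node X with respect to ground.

V_th ≈ 8.81 mV, R_th ≈ 3.54 Ω

R1' = 3.99 + 9.46 = 13.45 Ω (source resistance + R1).
Open-circuit (no load on X): V_th = V_in · R2/(R1' + R2) = 33.5 × 4.80/(13.45 + 4.80) = 8.811 mV.
Zeroing V_in shorts the top of R1' to ground, so R_th = R1' ‖ R2 = 3.538 Ω.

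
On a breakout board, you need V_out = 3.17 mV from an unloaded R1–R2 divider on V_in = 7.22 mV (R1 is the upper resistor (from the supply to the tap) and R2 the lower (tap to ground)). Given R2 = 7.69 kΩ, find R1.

R1 ≈ 9.82 kΩ

The divider ratio is R2/(R1+R2) = 3.17/7.22 = 0.4391.
So R1 = R2 · (V_in/V_out − 1) = 7.69 × (7.22/3.17 − 1) = 7.69 × 1.278 = 9.825 kΩ.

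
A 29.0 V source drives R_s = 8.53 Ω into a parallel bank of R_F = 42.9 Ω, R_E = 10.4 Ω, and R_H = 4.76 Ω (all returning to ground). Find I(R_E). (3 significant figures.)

Parallel bank: R_p = 1/(1/42.9 + 1/10.4 + 1/4.76) = 3.034 Ω.
V_A = 29.0 × 3.034/11.56 = 7.609 V.
I(R_E) = V_A / R_E = 7.609/10.4 = 0.7317 A.

I ≈ 0.732 A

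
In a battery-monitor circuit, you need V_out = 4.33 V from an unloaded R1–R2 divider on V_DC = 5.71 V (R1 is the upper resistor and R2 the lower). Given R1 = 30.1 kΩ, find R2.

R2 ≈ 94.4 kΩ

Required fraction k = V_out/V_DC = 0.7583.
R2 = R1 · 0.7583/(1 − 0.7583) = 94.44 kΩ.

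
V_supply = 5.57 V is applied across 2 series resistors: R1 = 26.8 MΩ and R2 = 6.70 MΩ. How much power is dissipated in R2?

P ≈ 0.185 µW

The common current is I = 5.57/33.50 = 0.1663 µA.
V(R2) = I·R = 1.114 V; P = V·I = 1.114 × 0.1663 = 0.1852 µW.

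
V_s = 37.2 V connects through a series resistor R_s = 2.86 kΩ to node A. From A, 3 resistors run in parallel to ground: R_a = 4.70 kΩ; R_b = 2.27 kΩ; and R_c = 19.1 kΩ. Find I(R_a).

Equivalent of the parallel group: R_p = 1.417 kΩ.
V_A by voltage divider: V_A = 37.2 × 1.417/(2.86 + 1.417) = 12.33 V.
I(R_a) = V_A / R_a = 12.33/4.70 = 2.622 mA.

I ≈ 2.62 mA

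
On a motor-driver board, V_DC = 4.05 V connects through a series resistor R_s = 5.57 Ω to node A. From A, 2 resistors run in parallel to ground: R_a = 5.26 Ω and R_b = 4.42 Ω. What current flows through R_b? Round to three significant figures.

I ≈ 0.276 A

Equivalent of the parallel group: R_p = 2.402 Ω.
Node voltage V_A = V_DC · R_p/(R_s + R_p) = 4.05 × 0.3013 = 1.220 V.
I(R_b) = V_A / R_b = 1.220/4.42 = 0.2761 A.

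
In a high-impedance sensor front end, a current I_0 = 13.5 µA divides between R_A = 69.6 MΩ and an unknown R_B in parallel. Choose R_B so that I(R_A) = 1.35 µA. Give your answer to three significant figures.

Two-branch current divider: I_A = I_0 · R_B/(R_A + R_B).
With f = 0.1000, R_B = R_A · f/(1−f) = 69.6 × 0.1111 = 7.733 MΩ.

R_B ≈ 7.73 MΩ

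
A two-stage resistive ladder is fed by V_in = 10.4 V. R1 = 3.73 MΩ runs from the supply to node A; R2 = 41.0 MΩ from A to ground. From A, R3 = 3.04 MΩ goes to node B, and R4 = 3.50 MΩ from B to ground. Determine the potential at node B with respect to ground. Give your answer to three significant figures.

Node A sees R2 in parallel with the series input of stage 2, R3 + R4 = 6.540 MΩ.
R2 ‖ (R3+R4) = 5.640 MΩ.
So V_A = 10.4 × 0.6019 = 6.260 V.
Stage 2 is unloaded, so V_B = V_A · R4/(R3+R4) = 6.260 × 3.50/6.540 = 3.350 V.

V_B ≈ 3.35 V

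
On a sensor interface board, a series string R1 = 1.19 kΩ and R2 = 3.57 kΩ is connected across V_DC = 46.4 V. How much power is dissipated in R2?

ΣR = 4.760 kΩ → I = 46.4/4.760 = 9.748 mA.
P = I²R = 95.02 × 3.57 = 339.2 mW.

P ≈ 339 mW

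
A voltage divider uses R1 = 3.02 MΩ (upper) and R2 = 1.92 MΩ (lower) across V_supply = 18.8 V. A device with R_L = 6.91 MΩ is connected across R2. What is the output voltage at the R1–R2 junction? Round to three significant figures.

The load sits in parallel with R2, giving an effective lower resistance R2' = R2·R_L/(R2+R_L) = 1.503 MΩ.
Voltage divider with the loaded lower leg: V_out = 18.8 × 1.503/(3.02 + 1.503) = 18.8 × 0.3322 = 6.246 V.

V_out ≈ 6.25 V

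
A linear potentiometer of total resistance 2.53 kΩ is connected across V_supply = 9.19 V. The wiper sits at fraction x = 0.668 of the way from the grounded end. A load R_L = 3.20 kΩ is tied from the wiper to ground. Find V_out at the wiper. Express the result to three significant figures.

Lower segment x·R_p = 1.690 kΩ; upper segment (1−x)·R_p = 0.8400 kΩ.
(x·R_p) ‖ R_L = 1.106 kΩ.
Loaded-divider output: V_out = 9.19 × 0.5683 = 5.223 V.

V_out ≈ 5.22 V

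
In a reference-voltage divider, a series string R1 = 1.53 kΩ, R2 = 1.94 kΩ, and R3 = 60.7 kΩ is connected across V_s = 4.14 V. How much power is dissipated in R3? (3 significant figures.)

ΣR = 64.17 kΩ → I = 4.14/64.17 = 0.06452 mA.
V(R3) = I·R = 3.916 V; P = V·I = 3.916 × 0.06452 = 0.2527 mW.

P ≈ 0.253 mW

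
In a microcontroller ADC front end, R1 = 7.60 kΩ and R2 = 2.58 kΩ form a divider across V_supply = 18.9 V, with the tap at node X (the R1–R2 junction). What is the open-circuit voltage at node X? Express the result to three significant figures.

Open-circuit (no load on X): V_th = V_supply · R2/(R1 + R2) = 18.9 × 2.58/(7.600 + 2.58) = 4.790 V.

V_th ≈ 4.79 V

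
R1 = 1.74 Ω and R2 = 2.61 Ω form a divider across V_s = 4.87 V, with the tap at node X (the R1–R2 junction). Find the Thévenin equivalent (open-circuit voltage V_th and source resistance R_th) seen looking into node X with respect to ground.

V_th ≈ 2.92 V, R_th ≈ 1.04 Ω

With X open, the divider is unloaded: V_th = 4.87 × 2.61/4.350 = 2.922 V.
With V_s suppressed (replaced by a short), R_th = R1 ‖ R2 = (1.740 × 2.61)/(1.740 + 2.61) = 1.044 Ω.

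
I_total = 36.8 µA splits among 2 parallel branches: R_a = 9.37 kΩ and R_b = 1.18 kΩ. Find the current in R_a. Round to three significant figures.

With just two branches, the current splits inversely with resistance.
I(R_a) = 36.8 × 1.18/(9.37 + 1.18) = 36.8 × 0.1118 = 4.116 µA.

I ≈ 4.12 µA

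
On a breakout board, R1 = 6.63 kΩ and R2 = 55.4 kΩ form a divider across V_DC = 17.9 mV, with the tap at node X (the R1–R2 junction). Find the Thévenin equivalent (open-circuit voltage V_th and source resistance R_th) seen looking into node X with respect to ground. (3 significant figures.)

V_th is the unloaded tap voltage: V_DC · R2/(R1+R2) = 17.9 × 0.8931 = 15.99 mV.
Looking into X with the source shorted: R_th = R1·R2/(R1+R2) = 6.630 × 55.4/62.03 = 5.921 kΩ.

V_th ≈ 16.0 mV, R_th ≈ 5.92 kΩ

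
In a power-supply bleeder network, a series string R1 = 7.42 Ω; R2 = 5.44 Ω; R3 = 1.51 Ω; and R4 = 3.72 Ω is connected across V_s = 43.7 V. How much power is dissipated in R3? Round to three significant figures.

P ≈ 8.81 W

ΣR = 18.09 Ω → I = 43.7/18.09 = 2.416 A.
P = I²R = 5.836 × 1.51 = 8.812 W.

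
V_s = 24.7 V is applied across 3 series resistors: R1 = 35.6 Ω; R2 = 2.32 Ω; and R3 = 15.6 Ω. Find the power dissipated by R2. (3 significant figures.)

ΣR = 53.52 Ω → I = 24.7/53.52 = 0.4615 A.
P(R2) = I²·R2 = (0.4615)² × 2.32 = 0.4941 W.

P ≈ 0.494 W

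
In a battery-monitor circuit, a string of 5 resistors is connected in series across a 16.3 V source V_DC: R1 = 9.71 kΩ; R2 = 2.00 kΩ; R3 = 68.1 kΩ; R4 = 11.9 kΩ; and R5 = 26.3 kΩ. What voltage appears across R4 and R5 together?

V ≈ 5.28 V

Series total: ΣR = 9.71 + 2.00 + 68.1 + 11.9 + 26.3 = 118.0 kΩ.
R_{R4..R5} = 11.9 + 26.3 = 38.20 kΩ.
V = V_DC · R/ΣR = 16.3 × 0.3237 = 5.276 V.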